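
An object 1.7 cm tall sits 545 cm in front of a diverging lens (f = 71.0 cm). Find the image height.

0.196 cm

For a diverging lens, f = -71.0 cm.
1/d_i = 1/f − 1/d_o = 1/(-71.00) − 1/(545) = -0.01592, so d_i = -62.82 cm.
m = −d_i/d_o = +0.1153.
|h_i| = |m|·h_o = 0.1153 × 1.7 = 0.196 cm. The image is virtual, upright and reduced, on the same side as the object.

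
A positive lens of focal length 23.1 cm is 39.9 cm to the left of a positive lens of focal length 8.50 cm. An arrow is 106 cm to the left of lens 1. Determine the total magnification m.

Lens 1: 1/d_i1 = 1/(23.1) − 1/(106) = 0.03386, so d_i1 = 29.54 cm; m₁ = −d_i1/d_o1 = -0.2787.
d_o2 = 39.9 − (29.54) = 10.36 cm.
Lens 2: 1/d_i2 = 1/(8.50) − 1/(10.36) = 0.02112, so d_i2 = 47.34 cm; m₂ = −d_i2/d_o2 = -4.570.
m = m₁·m₂ = (-0.2787)(-4.570) = +1.27.

m = +1.27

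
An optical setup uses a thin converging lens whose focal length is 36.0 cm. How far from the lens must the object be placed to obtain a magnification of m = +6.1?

m = −d_i/d_o ⇒ d_i = −m·d_o.
1/f = 1/d_o + 1/d_i = 1/d_o − 1/(m·d_o) = (1 − 1/m)/d_o, so d_o = f(1 − 1/m) = (36.00)(1 − 1/(+6.1)) = 30.1 cm.

30.1 cm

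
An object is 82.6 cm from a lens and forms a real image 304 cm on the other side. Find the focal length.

f = 65.0 cm (converging)

Real image ⇒ d_i = +304 cm.
1/f = 1/d_o + 1/d_i = 1/(82.6) + 1/(304) = 0.01540, so f = 65.0 cm.
Since f is positive, the lens is converging.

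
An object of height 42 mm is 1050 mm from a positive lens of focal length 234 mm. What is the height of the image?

1/d_i = 1/f − 1/d_o = 1/(234.0) − 1/(1050) = 0.003321, so d_i = 301.1 mm.
m = −d_i/d_o = -0.2868.
|h_i| = |m|·h_o = 0.2868 × 42 = 12.0 mm. The image is real, inverted and reduced, on the far side of the lens.

12.0 mm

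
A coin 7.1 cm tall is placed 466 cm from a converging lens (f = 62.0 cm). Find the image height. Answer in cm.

1/d_i = 1/f − 1/d_o = 1/(62.00) − 1/(466) = 0.01398, so d_i = 71.51 cm.
m = −d_i/d_o = -0.1535.
|h_i| = |m|·h_o = 0.1535 × 7.1 = 1.09 cm. The image is real, inverted and reduced, on the far side of the lens.

1.09 cm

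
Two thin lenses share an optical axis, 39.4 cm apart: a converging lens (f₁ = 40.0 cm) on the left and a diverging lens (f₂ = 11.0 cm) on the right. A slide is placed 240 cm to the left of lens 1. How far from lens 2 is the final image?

Lens 1: 1/d_i1 = 1/f₁ − 1/d_o1 = 1/(40.0) − 1/(240) = 0.02083, so d_i1 = 48.00 cm.
The intermediate image is 48.00 cm to the right of lens 1, which lies 8.600 cm to the right of lens 2 — a virtual object — so d_o2 = −8.600 cm.
Lens 2 is diverging, so f₂ = −11.0 cm.
Lens 2: 1/d_i2 = 1/f₂ − 1/d_o2 = 1/(-11.0) − 1/(-8.600) = 0.02537, so d_i2 = 39.4 cm.
The final image is real, 39.4 cm to the right of lens 2 (overall magnification ≈ -0.92).

39.4 cm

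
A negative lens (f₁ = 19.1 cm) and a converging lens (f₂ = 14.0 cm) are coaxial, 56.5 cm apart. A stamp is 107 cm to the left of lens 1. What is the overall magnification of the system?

m = -0.0361

f₁ = −19.1 cm (diverging).
Lens 1: 1/d_i1 = 1/(-19.1) − 1/(107) = -0.06170, so d_i1 = -16.21 cm; m₁ = −d_i1/d_o1 = +0.1515.
d_o2 = 56.5 − (-16.21) = 72.71 cm.
Lens 2: 1/d_i2 = 1/(14.0) − 1/(72.71) = 0.05768, so d_i2 = 17.34 cm; m₂ = −d_i2/d_o2 = -0.2385.
m = m₁·m₂ = (+0.1515)(-0.2385) = -0.0361.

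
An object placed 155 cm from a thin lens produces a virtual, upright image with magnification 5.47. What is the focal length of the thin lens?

f = 190 cm (converging)

m = −d_i/d_o ⇒ d_i = −m·d_o = −(+5.47)·(155) = -847.8 cm.
1/f = 1/d_o + 1/d_i = 1/(155) + 1/(-847.8) = 0.005272, so f = 190 cm.
Since f is positive, the thin lens is converging.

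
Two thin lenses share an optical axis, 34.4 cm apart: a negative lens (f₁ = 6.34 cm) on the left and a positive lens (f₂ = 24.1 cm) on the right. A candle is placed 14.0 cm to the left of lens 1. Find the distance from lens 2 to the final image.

63.7 cm

Lens 1 is diverging, so f₁ = −6.34 cm.
Lens 1: 1/d_i1 = 1/f₁ − 1/d_o1 = 1/(-6.34) − 1/(14.0) = -0.2292, so d_i1 = -4.364 cm.
The intermediate image is 4.364 cm to the left of lens 1 (virtual), which is 34.4 − (-4.364) = 38.76 cm to the left of lens 2, so d_o2 = +38.76 cm.
Lens 2: 1/d_i2 = 1/f₂ − 1/d_o2 = 1/(24.1) − 1/(38.76) = 0.01569, so d_i2 = 63.7 cm.
The final image is real, 63.7 cm to the right of lens 2 (overall magnification ≈ -0.51).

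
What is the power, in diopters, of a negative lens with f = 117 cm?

For a negative lens, f = −117 cm.
f = -117 cm = -1.17 m.
P = 1/f = 1/(-1.17 m) = -0.855 D.

P = -0.855 D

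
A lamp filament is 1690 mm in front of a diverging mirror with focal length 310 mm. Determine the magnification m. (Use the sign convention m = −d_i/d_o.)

m = +0.155

For a diverging mirror, f = -310 mm.
1/d_i = 1/f − 1/d_o = 1/(-310.0) − 1/(1690) = -0.003818, so d_i = -261.9 mm.
m = −d_i/d_o = −(-261.9)/(1690) = +0.155.
The image is virtual, upright and reduced, behind the mirror.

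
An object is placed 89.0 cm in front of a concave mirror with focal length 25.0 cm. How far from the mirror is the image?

Mirror equation: 1/d_i = 1/f − 1/d_o = 1/(25.00) − 1/(89.0) = 0.04000 − 0.01124 = 0.02876, so d_i = 34.8 cm.
The image is real, inverted and reduced, in front of the mirror.

34.8 cm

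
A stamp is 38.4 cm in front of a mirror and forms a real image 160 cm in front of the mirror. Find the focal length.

f = 31.0 cm (concave)

Real image ⇒ d_i = +160 cm.
1/f = 1/d_o + 1/d_i = 1/(38.4) + 1/(160) = 0.03229, so f = 31.0 cm.
Since f is positive, the mirror is concave.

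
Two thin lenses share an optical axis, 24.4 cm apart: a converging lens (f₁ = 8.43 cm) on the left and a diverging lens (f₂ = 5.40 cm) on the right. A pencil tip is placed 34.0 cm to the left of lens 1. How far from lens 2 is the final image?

Lens 1: 1/d_i1 = 1/f₁ − 1/d_o1 = 1/(8.43) − 1/(34.0) = 0.08921, so d_i1 = 11.21 cm.
The intermediate image is 11.21 cm to the right of lens 1, which is 24.4 − (11.21) = 13.19 cm to the left of lens 2, so d_o2 = +13.19 cm.
Lens 2 is diverging, so f₂ = −5.40 cm.
Lens 2: 1/d_i2 = 1/f₂ − 1/d_o2 = 1/(-5.40) − 1/(13.19) = -0.2610, so d_i2 = -3.83 cm.
The final image is virtual, 3.83 cm to the left of lens 2 (overall magnification ≈ -0.096).

3.83 cm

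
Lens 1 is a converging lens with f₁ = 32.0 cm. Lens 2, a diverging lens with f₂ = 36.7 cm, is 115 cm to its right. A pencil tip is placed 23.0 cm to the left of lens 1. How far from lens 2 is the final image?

Lens 1: 1/d_i1 = 1/f₁ − 1/d_o1 = 1/(32.0) − 1/(23.0) = -0.01223, so d_i1 = -81.78 cm.
The intermediate image is 81.78 cm to the left of lens 1 (virtual), which is 115 − (-81.78) = 196.8 cm to the left of lens 2, so d_o2 = +196.8 cm.
Lens 2 is diverging, so f₂ = −36.7 cm.
Lens 2: 1/d_i2 = 1/f₂ − 1/d_o2 = 1/(-36.7) − 1/(196.8) = -0.03233, so d_i2 = -30.9 cm.
The final image is virtual, 30.9 cm to the left of lens 2 (overall magnification ≈ 0.56).

30.9 cm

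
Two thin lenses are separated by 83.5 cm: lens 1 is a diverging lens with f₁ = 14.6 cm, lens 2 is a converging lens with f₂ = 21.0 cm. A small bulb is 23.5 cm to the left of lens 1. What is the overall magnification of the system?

f₁ = −14.6 cm (diverging).
Lens 1: 1/d_i1 = 1/(-14.6) − 1/(23.5) = -0.1110, so d_i1 = -9.005 cm; m₁ = −d_i1/d_o1 = +0.3832.
d_o2 = 83.5 − (-9.005) = 92.50 cm.
Lens 2: 1/d_i2 = 1/(21.0) − 1/(92.50) = 0.03681, so d_i2 = 27.17 cm; m₂ = −d_i2/d_o2 = -0.2937.
m = m₁·m₂ = (+0.3832)(-0.2937) = -0.113.

m = -0.113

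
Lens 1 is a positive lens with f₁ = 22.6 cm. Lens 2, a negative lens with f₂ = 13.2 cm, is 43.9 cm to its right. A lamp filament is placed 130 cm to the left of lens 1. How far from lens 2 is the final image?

Lens 1: 1/d_i1 = 1/f₁ − 1/d_o1 = 1/(22.6) − 1/(130) = 0.03656, so d_i1 = 27.36 cm.
The intermediate image is 27.36 cm to the right of lens 1, which is 43.9 − (27.36) = 16.54 cm to the left of lens 2, so d_o2 = +16.54 cm.
Lens 2 is diverging, so f₂ = −13.2 cm.
Lens 2: 1/d_i2 = 1/f₂ − 1/d_o2 = 1/(-13.2) − 1/(16.54) = -0.1362, so d_i2 = -7.34 cm.
The final image is virtual, 7.34 cm to the left of lens 2 (overall magnification ≈ -0.093).

7.34 cm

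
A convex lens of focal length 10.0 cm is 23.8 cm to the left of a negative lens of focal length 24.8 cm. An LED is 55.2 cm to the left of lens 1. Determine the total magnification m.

Lens 1: 1/d_i1 = 1/(10.0) − 1/(55.2) = 0.08188, so d_i1 = 12.21 cm; m₁ = −d_i1/d_o1 = -0.2212.
d_o2 = 23.8 − (12.21) = 11.59 cm.
f₂ = −24.8 cm (diverging).
Lens 2: 1/d_i2 = 1/(-24.8) − 1/(11.59) = -0.1266, so d_i2 = -7.899 cm; m₂ = −d_i2/d_o2 = +0.6815.
m = m₁·m₂ = (-0.2212)(+0.6815) = -0.151.

m = -0.151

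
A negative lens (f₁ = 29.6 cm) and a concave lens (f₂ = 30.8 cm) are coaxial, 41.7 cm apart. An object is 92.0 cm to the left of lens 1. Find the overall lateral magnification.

f₁ = −29.6 cm (diverging).
Lens 1: 1/d_i1 = 1/(-29.6) − 1/(92.0) = -0.04465, so d_i1 = -22.39 cm; m₁ = −d_i1/d_o1 = +0.2434.
d_o2 = 41.7 − (-22.39) = 64.09 cm.
f₂ = −30.8 cm (diverging).
Lens 2: 1/d_i2 = 1/(-30.8) − 1/(64.09) = -0.04807, so d_i2 = -20.80 cm; m₂ = −d_i2/d_o2 = +0.3246.
m = m₁·m₂ = (+0.2434)(+0.3246) = +0.0790.

m = +0.0790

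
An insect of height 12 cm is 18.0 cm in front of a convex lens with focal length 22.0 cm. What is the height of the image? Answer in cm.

66.0 cm

1/d_i = 1/f − 1/d_o = 1/(22.00) − 1/(18.0) = -0.01010, so d_i = -99.00 cm.
m = −d_i/d_o = +5.500.
|h_i| = |m|·h_o = 5.500 × 12 = 66.0 cm. The image is virtual, upright and enlarged, on the same side as the object.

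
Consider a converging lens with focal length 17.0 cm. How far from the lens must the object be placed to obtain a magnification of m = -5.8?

19.9 cm

m = −d_i/d_o ⇒ d_i = −m·d_o.
1/f = 1/d_o + 1/d_i = 1/d_o − 1/(m·d_o) = (1 − 1/m)/d_o, so d_o = f(1 − 1/m) = (17.00)(1 − 1/(-5.8)) = 19.9 cm.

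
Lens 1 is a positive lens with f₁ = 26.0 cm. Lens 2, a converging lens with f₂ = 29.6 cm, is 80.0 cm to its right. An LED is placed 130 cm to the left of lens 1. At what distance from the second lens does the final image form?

Lens 1: 1/d_i1 = 1/f₁ − 1/d_o1 = 1/(26.0) − 1/(130) = 0.03077, so d_i1 = 32.50 cm.
The intermediate image is 32.50 cm to the right of lens 1, which is 80.0 − (32.50) = 47.50 cm to the left of lens 2, so d_o2 = +47.50 cm.
Lens 2: 1/d_i2 = 1/f₂ − 1/d_o2 = 1/(29.6) − 1/(47.50) = 0.01273, so d_i2 = 78.5 cm.
The final image is real, 78.5 cm to the right of lens 2 (overall magnification ≈ 0.41).

78.5 cm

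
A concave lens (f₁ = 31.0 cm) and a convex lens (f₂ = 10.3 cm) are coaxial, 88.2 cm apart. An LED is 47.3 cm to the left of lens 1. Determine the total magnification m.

m = -0.0422

f₁ = −31.0 cm (diverging).
Lens 1: 1/d_i1 = 1/(-31.0) − 1/(47.3) = -0.05340, so d_i1 = -18.73 cm; m₁ = −d_i1/d_o1 = +0.3960.
d_o2 = 88.2 − (-18.73) = 106.9 cm.
Lens 2: 1/d_i2 = 1/(10.3) − 1/(106.9) = 0.08773, so d_i2 = 11.40 cm; m₂ = −d_i2/d_o2 = -0.1066.
m = m₁·m₂ = (+0.3960)(-0.1066) = -0.0422.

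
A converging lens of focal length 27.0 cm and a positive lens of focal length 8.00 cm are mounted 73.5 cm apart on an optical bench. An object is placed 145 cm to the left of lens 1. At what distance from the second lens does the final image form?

Lens 1: 1/d_i1 = 1/f₁ − 1/d_o1 = 1/(27.0) − 1/(145) = 0.03014, so d_i1 = 33.18 cm.
The intermediate image is 33.18 cm to the right of lens 1, which is 73.5 − (33.18) = 40.32 cm to the left of lens 2, so d_o2 = +40.32 cm.
Lens 2: 1/d_i2 = 1/f₂ − 1/d_o2 = 1/(8.00) − 1/(40.32) = 0.1002, so d_i2 = 9.98 cm.
The final image is real, 9.98 cm to the right of lens 2 (overall magnification ≈ 0.057).

9.98 cm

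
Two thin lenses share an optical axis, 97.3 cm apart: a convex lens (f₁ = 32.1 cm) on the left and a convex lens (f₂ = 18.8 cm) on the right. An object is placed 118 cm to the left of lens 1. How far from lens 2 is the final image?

Lens 1: 1/d_i1 = 1/f₁ − 1/d_o1 = 1/(32.1) − 1/(118) = 0.02268, so d_i1 = 44.10 cm.
The intermediate image is 44.10 cm to the right of lens 1, which is 97.3 − (44.10) = 53.20 cm to the left of lens 2, so d_o2 = +53.20 cm.
Lens 2: 1/d_i2 = 1/f₂ − 1/d_o2 = 1/(18.8) − 1/(53.20) = 0.03439, so d_i2 = 29.1 cm.
The final image is real, 29.1 cm to the right of lens 2 (overall magnification ≈ 0.20).

29.1 cm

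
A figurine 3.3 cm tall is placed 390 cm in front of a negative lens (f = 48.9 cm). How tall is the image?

0.368 cm

For a negative lens, f = -48.9 cm.
1/d_i = 1/f − 1/d_o = 1/(-48.90) − 1/(390) = -0.02301, so d_i = -43.45 cm.
m = −d_i/d_o = +0.1114.
|h_i| = |m|·h_o = 0.1114 × 3.3 = 0.368 cm. The image is virtual, upright and reduced, on the same side as the object.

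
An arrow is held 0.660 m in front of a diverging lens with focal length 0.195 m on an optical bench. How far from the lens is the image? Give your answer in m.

For a diverging lens, f = -0.195 m.
Lens equation: 1/d_i = 1/f − 1/d_o = 1/(-0.1950) − 1/(0.660) = -5.128 − 1.515 = -6.643, so d_i = -0.151 m.
The image is virtual, upright and reduced, on the same side as the object.

0.151 m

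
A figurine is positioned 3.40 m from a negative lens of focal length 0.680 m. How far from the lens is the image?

For a negative lens, f = -0.680 m.
Lens equation: 1/d_i = 1/f − 1/d_o = 1/(-0.6800) − 1/(3.40) = -1.471 − 0.2941 = -1.765, so d_i = -0.567 m.
The image is virtual, upright and reduced, on the same side as the object.

0.567 m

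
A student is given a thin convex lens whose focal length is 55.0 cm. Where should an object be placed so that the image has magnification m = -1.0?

m = −d_i/d_o ⇒ d_i = −m·d_o.
1/f = 1/d_o + 1/d_i = 1/d_o − 1/(m·d_o) = (1 − 1/m)/d_o, so d_o = f(1 − 1/m) = (55.00)(1 − 1/(-1.0)) = 110 cm.

110 cm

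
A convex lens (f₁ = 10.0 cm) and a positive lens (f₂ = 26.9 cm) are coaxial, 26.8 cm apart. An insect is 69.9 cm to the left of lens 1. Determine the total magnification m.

Lens 1: 1/d_i1 = 1/(10.0) − 1/(69.9) = 0.08569, so d_i1 = 11.67 cm; m₁ = −d_i1/d_o1 = -0.1670.
d_o2 = 26.8 − (11.67) = 15.13 cm.
Lens 2: 1/d_i2 = 1/(26.9) − 1/(15.13) = -0.02892, so d_i2 = -34.58 cm; m₂ = −d_i2/d_o2 = +2.285.
m = m₁·m₂ = (-0.1670)(+2.285) = -0.382.

m = -0.382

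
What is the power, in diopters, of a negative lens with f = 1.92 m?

For a negative lens, f = −1.92 m.
P = 1/f = 1/(-1.92 m) = -0.521 D.

P = -0.521 D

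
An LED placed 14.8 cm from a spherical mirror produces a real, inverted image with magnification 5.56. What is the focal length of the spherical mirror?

m = −d_i/d_o ⇒ d_i = −m·d_o = −(-5.56)·(14.8) = 82.29 cm.
1/f = 1/d_o + 1/d_i = 1/(14.8) + 1/(82.29) = 0.07972, so f = 12.5 cm.
Since f is positive, the spherical mirror is concave.

f = 12.5 cm (concave)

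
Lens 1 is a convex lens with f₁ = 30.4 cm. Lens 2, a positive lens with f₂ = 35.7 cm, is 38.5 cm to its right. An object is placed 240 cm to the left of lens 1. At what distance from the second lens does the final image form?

Lens 1: 1/d_i1 = 1/f₁ − 1/d_o1 = 1/(30.4) − 1/(240) = 0.02873, so d_i1 = 34.81 cm.
The intermediate image is 34.81 cm to the right of lens 1, which is 38.5 − (34.81) = 3.690 cm to the left of lens 2, so d_o2 = +3.690 cm.
Lens 2: 1/d_i2 = 1/f₂ − 1/d_o2 = 1/(35.7) − 1/(3.690) = -0.2430, so d_i2 = -4.12 cm.
The final image is virtual, 4.12 cm to the left of lens 2 (overall magnification ≈ -0.16).

4.12 cm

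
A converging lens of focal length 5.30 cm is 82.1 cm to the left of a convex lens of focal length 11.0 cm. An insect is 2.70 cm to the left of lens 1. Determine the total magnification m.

Lens 1: 1/d_i1 = 1/(5.30) − 1/(2.70) = -0.1817, so d_i1 = -5.504 cm; m₁ = −d_i1/d_o1 = +2.039.
d_o2 = 82.1 − (-5.504) = 87.60 cm.
Lens 2: 1/d_i2 = 1/(11.0) − 1/(87.60) = 0.07949, so d_i2 = 12.58 cm; m₂ = −d_i2/d_o2 = -0.1436.
m = m₁·m₂ = (+2.039)(-0.1436) = -0.293.

m = -0.293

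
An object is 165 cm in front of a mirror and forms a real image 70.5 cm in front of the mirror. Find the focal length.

f = 49.4 cm (concave)

Real image ⇒ d_i = +70.5 cm.
1/f = 1/d_o + 1/d_i = 1/(165) + 1/(70.5) = 0.02025, so f = 49.4 cm.
Since f is positive, the mirror is concave.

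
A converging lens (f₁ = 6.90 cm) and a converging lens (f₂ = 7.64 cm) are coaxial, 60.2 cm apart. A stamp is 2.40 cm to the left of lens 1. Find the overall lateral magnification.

Lens 1: 1/d_i1 = 1/(6.90) − 1/(2.40) = -0.2717, so d_i1 = -3.680 cm; m₁ = −d_i1/d_o1 = +1.533.
d_o2 = 60.2 − (-3.680) = 63.88 cm.
Lens 2: 1/d_i2 = 1/(7.64) − 1/(63.88) = 0.1152, so d_i2 = 8.678 cm; m₂ = −d_i2/d_o2 = -0.1358.
m = m₁·m₂ = (+1.533)(-0.1358) = -0.208.

m = -0.208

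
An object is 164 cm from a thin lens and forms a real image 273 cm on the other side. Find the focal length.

f = 102 cm (converging)

Real image ⇒ d_i = +273 cm.
1/f = 1/d_o + 1/d_i = 1/(164) + 1/(273) = 0.009761, so f = 102 cm.
Since f is positive, the thin lens is converging.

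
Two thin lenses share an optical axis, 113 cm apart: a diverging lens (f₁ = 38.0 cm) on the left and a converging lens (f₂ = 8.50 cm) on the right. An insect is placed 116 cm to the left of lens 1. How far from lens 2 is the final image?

9.04 cm

Lens 1 is diverging, so f₁ = −38.0 cm.
Lens 1: 1/d_i1 = 1/f₁ − 1/d_o1 = 1/(-38.0) − 1/(116) = -0.03494, so d_i1 = -28.62 cm.
The intermediate image is 28.62 cm to the left of lens 1 (virtual), which is 113 − (-28.62) = 141.6 cm to the left of lens 2, so d_o2 = +141.6 cm.
Lens 2: 1/d_i2 = 1/f₂ − 1/d_o2 = 1/(8.50) − 1/(141.6) = 0.1106, so d_i2 = 9.04 cm.
The final image is real, 9.04 cm to the right of lens 2 (overall magnification ≈ -0.016).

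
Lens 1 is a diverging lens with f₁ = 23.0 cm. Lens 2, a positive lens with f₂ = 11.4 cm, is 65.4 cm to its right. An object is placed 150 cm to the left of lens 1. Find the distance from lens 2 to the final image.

Lens 1 is diverging, so f₁ = −23.0 cm.
Lens 1: 1/d_i1 = 1/f₁ − 1/d_o1 = 1/(-23.0) − 1/(150) = -0.05014, so d_i1 = -19.94 cm.
The intermediate image is 19.94 cm to the left of lens 1 (virtual), which is 65.4 − (-19.94) = 85.34 cm to the left of lens 2, so d_o2 = +85.34 cm.
Lens 2: 1/d_i2 = 1/f₂ − 1/d_o2 = 1/(11.4) − 1/(85.34) = 0.07600, so d_i2 = 13.2 cm.
The final image is real, 13.2 cm to the right of lens 2 (overall magnification ≈ -0.020).

13.2 cm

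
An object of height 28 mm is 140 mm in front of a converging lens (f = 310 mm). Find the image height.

51.1 mm

1/d_i = 1/f − 1/d_o = 1/(310.0) − 1/(140) = -0.003917, so d_i = -255.3 mm.
m = −d_i/d_o = +1.824.
|h_i| = |m|·h_o = 1.824 × 28 = 51.1 mm. The image is virtual, upright and enlarged, on the same side as the object.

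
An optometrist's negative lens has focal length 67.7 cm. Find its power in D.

For a negative lens, f = −67.7 cm.
f = -67.7 cm = -0.677 m.
P = 1/f = 1/(-0.677 m) = -1.48 D.

P = -1.48 D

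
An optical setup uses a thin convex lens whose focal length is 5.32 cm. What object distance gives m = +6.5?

m = −d_i/d_o ⇒ d_i = −m·d_o.
1/f = 1/d_o + 1/d_i = 1/d_o − 1/(m·d_o) = (1 − 1/m)/d_o, so d_o = f(1 − 1/m) = (5.320)(1 − 1/(+6.5)) = 4.50 cm.

4.50 cm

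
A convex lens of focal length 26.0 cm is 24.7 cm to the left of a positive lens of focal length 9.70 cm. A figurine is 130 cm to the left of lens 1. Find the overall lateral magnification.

m = -0.139

Lens 1: 1/d_i1 = 1/(26.0) − 1/(130) = 0.03077, so d_i1 = 32.50 cm; m₁ = −d_i1/d_o1 = -0.2500.
d_o2 = 24.7 − (32.50) = -7.800 cm (virtual object).
Lens 2: 1/d_i2 = 1/(9.70) − 1/(-7.800) = 0.2313, so d_i2 = 4.323 cm; m₂ = −d_i2/d_o2 = +0.5543.
m = m₁·m₂ = (-0.2500)(+0.5543) = -0.139.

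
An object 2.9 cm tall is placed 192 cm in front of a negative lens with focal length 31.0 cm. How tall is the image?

0.403 cm

For a negative lens, f = -31.0 cm.
1/d_i = 1/f − 1/d_o = 1/(-31.00) − 1/(192) = -0.03747, so d_i = -26.69 cm.
m = −d_i/d_o = +0.1390.
|h_i| = |m|·h_o = 0.1390 × 2.9 = 0.403 cm. The image is virtual, upright and reduced, on the same side as the object.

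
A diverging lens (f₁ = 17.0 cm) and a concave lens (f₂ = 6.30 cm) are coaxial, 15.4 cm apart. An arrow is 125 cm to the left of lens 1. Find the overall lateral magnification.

f₁ = −17.0 cm (diverging).
Lens 1: 1/d_i1 = 1/(-17.0) − 1/(125) = -0.06682, so d_i1 = -14.96 cm; m₁ = −d_i1/d_o1 = +0.1197.
d_o2 = 15.4 − (-14.96) = 30.36 cm.
f₂ = −6.30 cm (diverging).
Lens 2: 1/d_i2 = 1/(-6.30) − 1/(30.36) = -0.1917, so d_i2 = -5.217 cm; m₂ = −d_i2/d_o2 = +0.1718.
m = m₁·m₂ = (+0.1197)(+0.1718) = +0.0206.

m = +0.0206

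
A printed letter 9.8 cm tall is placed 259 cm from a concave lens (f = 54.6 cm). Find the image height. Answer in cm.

For a concave lens, f = -54.6 cm.
1/d_i = 1/f − 1/d_o = 1/(-54.60) − 1/(259) = -0.02218, so d_i = -45.09 cm.
m = −d_i/d_o = +0.1741.
|h_i| = |m|·h_o = 0.1741 × 9.8 = 1.71 cm. The image is virtual, upright and reduced, on the same side as the object.

1.71 cm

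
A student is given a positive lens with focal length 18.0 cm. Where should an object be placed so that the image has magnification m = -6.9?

20.6 cm

m = −d_i/d_o ⇒ d_i = −m·d_o.
1/f = 1/d_o + 1/d_i = 1/d_o − 1/(m·d_o) = (1 − 1/m)/d_o, so d_o = f(1 − 1/m) = (18.00)(1 − 1/(-6.9)) = 20.6 cm.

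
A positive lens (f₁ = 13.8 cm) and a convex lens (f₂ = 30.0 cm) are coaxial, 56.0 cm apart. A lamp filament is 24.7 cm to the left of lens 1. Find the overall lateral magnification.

Lens 1: 1/d_i1 = 1/(13.8) − 1/(24.7) = 0.03198, so d_i1 = 31.27 cm; m₁ = −d_i1/d_o1 = -1.266.
d_o2 = 56.0 − (31.27) = 24.73 cm.
Lens 2: 1/d_i2 = 1/(30.0) − 1/(24.73) = -0.007103, so d_i2 = -140.8 cm; m₂ = −d_i2/d_o2 = +5.693.
m = m₁·m₂ = (-1.266)(+5.693) = -7.21.

m = -7.21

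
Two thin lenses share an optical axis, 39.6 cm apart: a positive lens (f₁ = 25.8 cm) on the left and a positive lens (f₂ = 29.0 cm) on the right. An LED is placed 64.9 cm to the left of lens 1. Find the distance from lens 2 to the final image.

2.90 cm

Lens 1: 1/d_i1 = 1/f₁ − 1/d_o1 = 1/(25.8) − 1/(64.9) = 0.02335, so d_i1 = 42.82 cm.
The intermediate image is 42.82 cm to the right of lens 1, which lies 3.220 cm to the right of lens 2 — a virtual object — so d_o2 = −3.220 cm.
Lens 2: 1/d_i2 = 1/f₂ − 1/d_o2 = 1/(29.0) − 1/(-3.220) = 0.3450, so d_i2 = 2.90 cm.
The final image is real, 2.90 cm to the right of lens 2 (overall magnification ≈ -0.59).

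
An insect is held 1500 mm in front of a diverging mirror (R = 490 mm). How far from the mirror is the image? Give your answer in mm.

f = R/2 = 490/2 = 245.0 mm; for a diverging mirror, f = -245.0 mm.
Mirror equation: 1/s_i = 1/f − 1/s_o = 1/(-245.0) − 1/(1500) = -0.004082 − 0.0006667 = -0.004748, so s_i = -211 mm.
The image is virtual, upright and reduced, behind the mirror.

211 mm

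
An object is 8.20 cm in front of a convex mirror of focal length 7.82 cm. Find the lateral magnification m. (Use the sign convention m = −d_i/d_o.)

For a convex mirror, f = -7.82 cm.
1/d_i = 1/f − 1/d_o = 1/(-7.820) − 1/(8.20) = -0.2498, so d_i = -4.003 cm.
m = −d_i/d_o = −(-4.003)/(8.20) = +0.488.
The image is virtual, upright and reduced, behind the mirror.

m = +0.488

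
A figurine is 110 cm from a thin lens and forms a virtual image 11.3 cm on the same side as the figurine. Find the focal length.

Virtual image ⇒ d_i = −11.3 cm.
1/f = 1/d_o + 1/d_i = 1/(110) + 1/(-11.3) = -0.07940, so f = -12.6 cm.
Since f is negative, the thin lens is diverging.

f = -12.6 cm (diverging)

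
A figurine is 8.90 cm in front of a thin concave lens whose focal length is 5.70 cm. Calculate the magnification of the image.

For a concave lens, f = -5.70 cm.
1/d_i = 1/f − 1/d_o = 1/(-5.700) − 1/(8.90) = -0.2878, so d_i = -3.475 cm.
m = −d_i/d_o = −(-3.475)/(8.90) = +0.390.
The image is virtual, upright and reduced, on the same side as the object.

m = +0.390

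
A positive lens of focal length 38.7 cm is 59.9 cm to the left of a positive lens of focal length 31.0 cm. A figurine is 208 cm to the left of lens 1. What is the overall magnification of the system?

m = -0.380

Lens 1: 1/d_i1 = 1/(38.7) − 1/(208) = 0.02103, so d_i1 = 47.55 cm; m₁ = −d_i1/d_o1 = -0.2286.
d_o2 = 59.9 − (47.55) = 12.35 cm.
Lens 2: 1/d_i2 = 1/(31.0) − 1/(12.35) = -0.04871, so d_i2 = -20.53 cm; m₂ = −d_i2/d_o2 = +1.662.
m = m₁·m₂ = (-0.2286)(+1.662) = -0.380.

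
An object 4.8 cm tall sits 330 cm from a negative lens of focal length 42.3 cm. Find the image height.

For a negative lens, f = -42.3 cm.
1/d_i = 1/f − 1/d_o = 1/(-42.30) − 1/(330) = -0.02667, so d_i = -37.49 cm.
m = −d_i/d_o = +0.1136.
|h_i| = |m|·h_o = 0.1136 × 4.8 = 0.545 cm. The image is virtual, upright and reduced, on the same side as the object.

0.545 cm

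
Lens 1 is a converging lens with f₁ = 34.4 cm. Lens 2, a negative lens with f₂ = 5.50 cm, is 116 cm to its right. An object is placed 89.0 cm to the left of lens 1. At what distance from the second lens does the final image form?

Lens 1: 1/d_i1 = 1/f₁ − 1/d_o1 = 1/(34.4) − 1/(89.0) = 0.01783, so d_i1 = 56.07 cm.
The intermediate image is 56.07 cm to the right of lens 1, which is 116 − (56.07) = 59.93 cm to the left of lens 2, so d_o2 = +59.93 cm.
Lens 2 is diverging, so f₂ = −5.50 cm.
Lens 2: 1/d_i2 = 1/f₂ − 1/d_o2 = 1/(-5.50) − 1/(59.93) = -0.1985, so d_i2 = -5.04 cm.
The final image is virtual, 5.04 cm to the left of lens 2 (overall magnification ≈ -0.053).

5.04 cm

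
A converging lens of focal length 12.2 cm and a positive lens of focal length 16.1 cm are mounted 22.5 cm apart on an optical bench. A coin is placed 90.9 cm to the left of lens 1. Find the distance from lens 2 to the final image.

17.6 cm

Lens 1: 1/d_i1 = 1/f₁ − 1/d_o1 = 1/(12.2) − 1/(90.9) = 0.07097, so d_i1 = 14.09 cm.
The intermediate image is 14.09 cm to the right of lens 1, which is 22.5 − (14.09) = 8.410 cm to the left of lens 2, so d_o2 = +8.410 cm.
Lens 2: 1/d_i2 = 1/f₂ − 1/d_o2 = 1/(16.1) − 1/(8.410) = -0.05679, so d_i2 = -17.6 cm.
The final image is virtual, 17.6 cm to the left of lens 2 (overall magnification ≈ -0.32).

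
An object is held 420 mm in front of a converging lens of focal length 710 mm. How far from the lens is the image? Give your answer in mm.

1030 mm

Thin-lens equation: 1/s_i = 1/f − 1/s_o = 1/(710.0) − 1/(420) = 0.001408 − 0.002381 = -0.0009725, so s_i = -1030 mm.
The image is virtual, upright and enlarged, on the same side as the object.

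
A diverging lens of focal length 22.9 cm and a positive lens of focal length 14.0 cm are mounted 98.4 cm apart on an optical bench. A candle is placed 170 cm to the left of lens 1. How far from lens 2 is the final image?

Lens 1 is diverging, so f₁ = −22.9 cm.
Lens 1: 1/d_i1 = 1/f₁ − 1/d_o1 = 1/(-22.9) − 1/(170) = -0.04955, so d_i1 = -20.18 cm.
The intermediate image is 20.18 cm to the left of lens 1 (virtual), which is 98.4 − (-20.18) = 118.6 cm to the left of lens 2, so d_o2 = +118.6 cm.
Lens 2: 1/d_i2 = 1/f₂ − 1/d_o2 = 1/(14.0) − 1/(118.6) = 0.06300, so d_i2 = 15.9 cm.
The final image is real, 15.9 cm to the right of lens 2 (overall magnification ≈ -0.016).

15.9 cm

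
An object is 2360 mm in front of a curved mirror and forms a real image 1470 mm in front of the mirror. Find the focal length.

Real image ⇒ d_i = +1470 mm.
1/f = 1/d_o + 1/d_i = 1/(2360) + 1/(1470) = 0.001104, so f = 906 mm.
Since f is positive, the curved mirror is concave.

f = 906 mm (concave)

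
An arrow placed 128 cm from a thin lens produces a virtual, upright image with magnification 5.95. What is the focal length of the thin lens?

m = −d_i/d_o ⇒ d_i = −m·d_o = −(+5.95)·(128) = -761.6 cm.
1/f = 1/d_o + 1/d_i = 1/(128) + 1/(-761.6) = 0.006499, so f = 154 cm.
Since f is positive, the thin lens is converging.

f = 154 cm (converging)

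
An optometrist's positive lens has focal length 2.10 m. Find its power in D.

P = 1/f = 1/(2.10 m) = +0.476 D.

P = +0.476 D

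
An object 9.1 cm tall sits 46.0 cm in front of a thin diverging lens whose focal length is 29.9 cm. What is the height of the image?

For a diverging lens, f = -29.9 cm.
1/d_i = 1/f − 1/d_o = 1/(-29.90) − 1/(46.0) = -0.05518, so d_i = -18.12 cm.
m = −d_i/d_o = +0.3939.
|h_i| = |m|·h_o = 0.3939 × 9.1 = 3.58 cm. The image is virtual, upright and reduced, on the same side as the object.

3.58 cm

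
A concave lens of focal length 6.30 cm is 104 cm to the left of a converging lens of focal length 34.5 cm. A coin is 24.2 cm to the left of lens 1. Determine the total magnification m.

f₁ = −6.30 cm (diverging).
Lens 1: 1/d_i1 = 1/(-6.30) − 1/(24.2) = -0.2001, so d_i1 = -4.999 cm; m₁ = −d_i1/d_o1 = +0.2066.
d_o2 = 104 − (-4.999) = 109.0 cm.
Lens 2: 1/d_i2 = 1/(34.5) − 1/(109.0) = 0.01981, so d_i2 = 50.48 cm; m₂ = −d_i2/d_o2 = -0.4631.
m = m₁·m₂ = (+0.2066)(-0.4631) = -0.0957.

m = -0.0957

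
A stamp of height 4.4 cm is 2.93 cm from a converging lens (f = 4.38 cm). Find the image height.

13.3 cm

1/d_i = 1/f − 1/d_o = 1/(4.380) − 1/(2.93) = -0.1130, so d_i = -8.851 cm.
m = −d_i/d_o = +3.021.
|h_i| = |m|·h_o = 3.021 × 4.4 = 13.3 cm. The image is virtual, upright and enlarged, on the same side as the object.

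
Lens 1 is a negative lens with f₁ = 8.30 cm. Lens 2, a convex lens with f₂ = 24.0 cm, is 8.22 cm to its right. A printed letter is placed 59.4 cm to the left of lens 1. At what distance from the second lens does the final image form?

43.8 cm

Lens 1 is diverging, so f₁ = −8.30 cm.
Lens 1: 1/d_i1 = 1/f₁ − 1/d_o1 = 1/(-8.30) − 1/(59.4) = -0.1373, so d_i1 = -7.282 cm.
The intermediate image is 7.282 cm to the left of lens 1 (virtual), which is 8.22 − (-7.282) = 15.50 cm to the left of lens 2, so d_o2 = +15.50 cm.
Lens 2: 1/d_i2 = 1/f₂ − 1/d_o2 = 1/(24.0) − 1/(15.50) = -0.02285, so d_i2 = -43.8 cm.
The final image is virtual, 43.8 cm to the left of lens 2 (overall magnification ≈ 0.35).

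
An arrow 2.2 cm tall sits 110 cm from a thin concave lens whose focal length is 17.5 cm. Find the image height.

0.302 cm

For a concave lens, f = -17.5 cm.
1/d_i = 1/f − 1/d_o = 1/(-17.50) − 1/(110) = -0.06623, so d_i = -15.10 cm.
m = −d_i/d_o = +0.1373.
|h_i| = |m|·h_o = 0.1373 × 2.2 = 0.302 cm. The image is virtual, upright and reduced, on the same side as the object.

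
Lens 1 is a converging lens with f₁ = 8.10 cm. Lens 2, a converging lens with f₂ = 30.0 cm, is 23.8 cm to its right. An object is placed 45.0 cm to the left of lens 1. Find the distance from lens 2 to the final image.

Lens 1: 1/d_i1 = 1/f₁ − 1/d_o1 = 1/(8.10) − 1/(45.0) = 0.1012, so d_i1 = 9.878 cm.
The intermediate image is 9.878 cm to the right of lens 1, which is 23.8 − (9.878) = 13.92 cm to the left of lens 2, so d_o2 = +13.92 cm.
Lens 2: 1/d_i2 = 1/f₂ − 1/d_o2 = 1/(30.0) − 1/(13.92) = -0.03851, so d_i2 = -26.0 cm.
The final image is virtual, 26.0 cm to the left of lens 2 (overall magnification ≈ -0.41).

26.0 cm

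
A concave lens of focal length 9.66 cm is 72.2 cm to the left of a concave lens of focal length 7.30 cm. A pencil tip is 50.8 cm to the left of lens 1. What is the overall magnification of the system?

f₁ = −9.66 cm (diverging).
Lens 1: 1/d_i1 = 1/(-9.66) − 1/(50.8) = -0.1232, so d_i1 = -8.117 cm; m₁ = −d_i1/d_o1 = +0.1598.
d_o2 = 72.2 − (-8.117) = 80.32 cm.
f₂ = −7.30 cm (diverging).
Lens 2: 1/d_i2 = 1/(-7.30) − 1/(80.32) = -0.1494, so d_i2 = -6.692 cm; m₂ = −d_i2/d_o2 = +0.08331.
m = m₁·m₂ = (+0.1598)(+0.08331) = +0.0133.

m = +0.0133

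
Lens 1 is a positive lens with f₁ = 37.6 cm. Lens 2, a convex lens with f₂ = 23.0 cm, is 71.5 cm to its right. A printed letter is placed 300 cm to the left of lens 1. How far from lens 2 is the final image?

Lens 1: 1/d_i1 = 1/f₁ − 1/d_o1 = 1/(37.6) − 1/(300) = 0.02326, so d_i1 = 42.99 cm.
The intermediate image is 42.99 cm to the right of lens 1, which is 71.5 − (42.99) = 28.51 cm to the left of lens 2, so d_o2 = +28.51 cm.
Lens 2: 1/d_i2 = 1/f₂ − 1/d_o2 = 1/(23.0) − 1/(28.51) = 0.008403, so d_i2 = 119 cm.
The final image is real, 119 cm to the right of lens 2 (overall magnification ≈ 0.60).

119 cm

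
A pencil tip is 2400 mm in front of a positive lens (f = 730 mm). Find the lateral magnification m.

1/d_i = 1/f − 1/d_o = 1/(730.0) − 1/(2400) = 0.0009532, so d_i = 1049 mm.
m = −d_i/d_o = −(1049)/(2400) = -0.437.
The image is real, inverted and reduced, on the far side of the lens.

m = -0.437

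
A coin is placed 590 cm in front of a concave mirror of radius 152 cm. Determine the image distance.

f = R/2 = 152/2 = 76.00 cm.
Mirror equation: 1/s_i = 1/f − 1/s_o = 1/(76.00) − 1/(590) = 0.01316 − 0.001695 = 0.01146, so s_i = 87.2 cm.
The image is real, inverted and reduced, in front of the mirror.

87.2 cm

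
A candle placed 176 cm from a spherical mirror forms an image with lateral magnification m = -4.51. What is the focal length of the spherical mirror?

f = 144 cm (concave)

m = −d_i/d_o ⇒ d_i = −m·d_o = −(-4.51)·(176) = 793.8 cm.
1/f = 1/d_o + 1/d_i = 1/(176) + 1/(793.8) = 0.006942, so f = 144 cm.
Since f is positive, the spherical mirror is concave.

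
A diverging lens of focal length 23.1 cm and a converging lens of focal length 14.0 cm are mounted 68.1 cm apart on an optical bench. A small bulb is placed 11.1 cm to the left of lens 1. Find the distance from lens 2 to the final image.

17.2 cm

Lens 1 is diverging, so f₁ = −23.1 cm.
Lens 1: 1/d_i1 = 1/f₁ − 1/d_o1 = 1/(-23.1) − 1/(11.1) = -0.1334, so d_i1 = -7.497 cm.
The intermediate image is 7.497 cm to the left of lens 1 (virtual), which is 68.1 − (-7.497) = 75.60 cm to the left of lens 2, so d_o2 = +75.60 cm.
Lens 2: 1/d_i2 = 1/f₂ − 1/d_o2 = 1/(14.0) − 1/(75.60) = 0.05820, so d_i2 = 17.2 cm.
The final image is real, 17.2 cm to the right of lens 2 (overall magnification ≈ -0.15).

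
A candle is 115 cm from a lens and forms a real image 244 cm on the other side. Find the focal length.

Real image ⇒ d_i = +244 cm.
1/f = 1/d_o + 1/d_i = 1/(115) + 1/(244) = 0.01279, so f = 78.2 cm.
Since f is positive, the lens is converging.

f = 78.2 cm (converging)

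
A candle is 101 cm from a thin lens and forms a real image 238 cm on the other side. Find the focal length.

Real image ⇒ d_i = +238 cm.
1/f = 1/d_o + 1/d_i = 1/(101) + 1/(238) = 0.01410, so f = 70.9 cm.
Since f is positive, the thin lens is converging.

f = 70.9 cm (converging)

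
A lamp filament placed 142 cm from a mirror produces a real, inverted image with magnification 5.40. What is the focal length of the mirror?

f = 120 cm (concave)

m = −d_i/d_o ⇒ d_i = −m·d_o = −(-5.40)·(142) = 766.8 cm.
1/f = 1/d_o + 1/d_i = 1/(142) + 1/(766.8) = 0.008346, so f = 120 cm.
Since f is positive, the mirror is concave.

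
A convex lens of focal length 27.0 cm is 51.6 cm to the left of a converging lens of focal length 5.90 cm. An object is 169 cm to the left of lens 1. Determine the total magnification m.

m = +0.0827

Lens 1: 1/d_i1 = 1/(27.0) − 1/(169) = 0.03112, so d_i1 = 32.13 cm; m₁ = −d_i1/d_o1 = -0.1901.
d_o2 = 51.6 − (32.13) = 19.47 cm.
Lens 2: 1/d_i2 = 1/(5.90) − 1/(19.47) = 0.1181, so d_i2 = 8.465 cm; m₂ = −d_i2/d_o2 = -0.4348.
m = m₁·m₂ = (-0.1901)(-0.4348) = +0.0827.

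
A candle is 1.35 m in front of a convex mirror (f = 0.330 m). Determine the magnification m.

For a convex mirror, f = -0.330 m.
1/d_i = 1/f − 1/d_o = 1/(-0.3300) − 1/(1.35) = -3.771, so d_i = -0.2652 m.
m = −d_i/d_o = −(-0.2652)/(1.35) = +0.196.
The image is virtual, upright and reduced, behind the mirror.

m = +0.196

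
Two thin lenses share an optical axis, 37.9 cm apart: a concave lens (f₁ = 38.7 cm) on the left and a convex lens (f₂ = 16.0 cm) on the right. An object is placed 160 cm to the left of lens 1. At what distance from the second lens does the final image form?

20.8 cm

Lens 1 is diverging, so f₁ = −38.7 cm.
Lens 1: 1/d_i1 = 1/f₁ − 1/d_o1 = 1/(-38.7) − 1/(160) = -0.03209, so d_i1 = -31.16 cm.
The intermediate image is 31.16 cm to the left of lens 1 (virtual), which is 37.9 − (-31.16) = 69.06 cm to the left of lens 2, so d_o2 = +69.06 cm.
Lens 2: 1/d_i2 = 1/f₂ − 1/d_o2 = 1/(16.0) − 1/(69.06) = 0.04802, so d_i2 = 20.8 cm.
The final image is real, 20.8 cm to the right of lens 2 (overall magnification ≈ -0.059).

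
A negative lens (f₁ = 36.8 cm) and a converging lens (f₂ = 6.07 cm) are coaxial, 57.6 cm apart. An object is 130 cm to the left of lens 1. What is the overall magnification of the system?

m = -0.0167

f₁ = −36.8 cm (diverging).
Lens 1: 1/d_i1 = 1/(-36.8) − 1/(130) = -0.03487, so d_i1 = -28.68 cm; m₁ = −d_i1/d_o1 = +0.2206.
d_o2 = 57.6 − (-28.68) = 86.28 cm.
Lens 2: 1/d_i2 = 1/(6.07) − 1/(86.28) = 0.1532, so d_i2 = 6.529 cm; m₂ = −d_i2/d_o2 = -0.07568.
m = m₁·m₂ = (+0.2206)(-0.07568) = -0.0167.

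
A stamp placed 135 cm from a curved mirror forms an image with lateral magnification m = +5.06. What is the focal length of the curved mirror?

m = −d_i/d_o ⇒ d_i = −m·d_o = −(+5.06)·(135) = -683.1 cm.
1/f = 1/d_o + 1/d_i = 1/(135) + 1/(-683.1) = 0.005943, so f = 168 cm.
Since f is positive, the curved mirror is concave.

f = 168 cm (concave)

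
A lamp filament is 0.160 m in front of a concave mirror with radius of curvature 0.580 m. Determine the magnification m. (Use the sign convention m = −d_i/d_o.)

f = R/2 = 0.580/2 = 0.2900 m.
1/d_i = 1/f − 1/d_o = 1/(0.2900) − 1/(0.160) = -2.802, so d_i = -0.3569 m.
m = −d_i/d_o = −(-0.3569)/(0.160) = +2.23.
The image is virtual, upright and enlarged, behind the mirror.

m = +2.23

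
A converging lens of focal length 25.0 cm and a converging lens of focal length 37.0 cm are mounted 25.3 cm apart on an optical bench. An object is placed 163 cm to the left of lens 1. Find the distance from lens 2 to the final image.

Lens 1: 1/d_i1 = 1/f₁ − 1/d_o1 = 1/(25.0) − 1/(163) = 0.03387, so d_i1 = 29.53 cm.
The intermediate image is 29.53 cm to the right of lens 1, which lies 4.230 cm to the right of lens 2 — a virtual object — so d_o2 = −4.230 cm.
Lens 2: 1/d_i2 = 1/f₂ − 1/d_o2 = 1/(37.0) − 1/(-4.230) = 0.2634, so d_i2 = 3.80 cm.
The final image is real, 3.80 cm to the right of lens 2 (overall magnification ≈ -0.16).

3.80 cm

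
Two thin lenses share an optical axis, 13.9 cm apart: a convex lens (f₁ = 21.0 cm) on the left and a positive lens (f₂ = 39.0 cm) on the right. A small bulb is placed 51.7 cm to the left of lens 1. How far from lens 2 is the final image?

13.8 cm

Lens 1: 1/d_i1 = 1/f₁ − 1/d_o1 = 1/(21.0) − 1/(51.7) = 0.02828, so d_i1 = 35.36 cm.
The intermediate image is 35.36 cm to the right of lens 1, which lies 21.46 cm to the right of lens 2 — a virtual object — so d_o2 = −21.46 cm.
Lens 2: 1/d_i2 = 1/f₂ − 1/d_o2 = 1/(39.0) − 1/(-21.46) = 0.07224, so d_i2 = 13.8 cm.
The final image is real, 13.8 cm to the right of lens 2 (overall magnification ≈ -0.44).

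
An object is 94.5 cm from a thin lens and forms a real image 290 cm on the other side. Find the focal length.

f = 71.3 cm (converging)

Real image ⇒ d_i = +290 cm.
1/f = 1/d_o + 1/d_i = 1/(94.5) + 1/(290) = 0.01403, so f = 71.3 cm.
Since f is positive, the thin lens is converging.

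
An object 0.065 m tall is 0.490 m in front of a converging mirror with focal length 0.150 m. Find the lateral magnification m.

1/d_i = 1/f − 1/d_o = 1/(0.1500) − 1/(0.490) = 4.626, so d_i = 0.2162 m.
m = −d_i/d_o = −(0.2162)/(0.490) = -0.441.
The image is real, inverted and reduced, in front of the mirror.

m = -0.441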